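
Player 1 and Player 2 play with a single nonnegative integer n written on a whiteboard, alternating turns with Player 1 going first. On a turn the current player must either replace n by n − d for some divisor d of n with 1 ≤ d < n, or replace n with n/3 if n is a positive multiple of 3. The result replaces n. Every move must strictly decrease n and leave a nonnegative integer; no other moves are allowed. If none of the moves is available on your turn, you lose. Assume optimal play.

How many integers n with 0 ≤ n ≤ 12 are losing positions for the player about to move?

Use the standard recursion: the mover loses at a terminal position; elsewhere, the mover wins exactly when some move hands the opponent an L position.
n=0: no move → L
n=1: no move → L
n=2: reaches L-position 1 → W
n=3: reaches L-position 1 → W
n=4: only reaches 2(W), 3(W), all W → L
n=5: reaches L-position 4 → W
n=6: reaches L-position 4 → W
n=7: only reaches 6(W), which is W → L
n=8: reaches L-position 4 → W
n=9: only reaches 3(W), 6(W), 8(W), all W → L
n=10: reaches L-position 9 → W
n=11: only reaches 10(W), which is W → L
n=12: reaches L-position 4 → W
L entries with 0 ≤ n ≤ 12: n = 0, 1, 4, 7, 9, 11; that makes 6.

6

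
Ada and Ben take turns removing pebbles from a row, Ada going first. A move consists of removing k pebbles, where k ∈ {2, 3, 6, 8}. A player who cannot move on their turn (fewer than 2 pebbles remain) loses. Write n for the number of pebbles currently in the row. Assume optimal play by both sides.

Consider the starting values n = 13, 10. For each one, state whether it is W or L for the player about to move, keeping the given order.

Use the standard recursion: the mover loses at a terminal position; elsewhere, the mover wins exactly when some move hands the opponent an L position.
n=0: no move → L
n=1: no move → L
n=2: →0(L), so W
n=3: →1(L), so W
n=4: →1(L), so W
n=5: →3(W), 2(W) — all W, so L
n=6: →0(L), so W
n=7: →5(L), so W
n=8: →5(L), so W
n=9: →1(L), so W
n=10: →8(W), 7(W), 4(W), 2(W) — all W, so L
n=11: →5(L), so W
n=12: →10(L), so W
n=13: →10(L), so W

13: W, 10: L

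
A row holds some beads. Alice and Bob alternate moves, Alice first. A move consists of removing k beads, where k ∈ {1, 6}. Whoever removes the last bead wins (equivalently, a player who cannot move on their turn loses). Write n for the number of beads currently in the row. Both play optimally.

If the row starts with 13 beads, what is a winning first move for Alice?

Remove 6, leaving 7.

Build the W/L table. Terminal = L. A non-terminal position is W if it has a move to some L; otherwise it is L.
n=0: no move → L
n=1: W (go to 0, an L position)
n=2: L (sole option 1(W) is W)
n=3: W (go to 2, an L position)
n=4: L (sole option 3(W) is W)
n=5: W (go to 4, an L position)
n=6: W (go to 0, an L position)
n=7: L (options 6(W), 1(W) are all W)
n=8: W (go to 7, an L position)
n=9: L (options 8(W), 3(W) are all W)
n=10: W (go to 9, an L position)
n=11: L (options 10(W), 5(W) are all W)
n=12: W (go to 11, an L position)
n=13: W (go to 7, an L position)
From 13, the L positions reachable in one move are: 7.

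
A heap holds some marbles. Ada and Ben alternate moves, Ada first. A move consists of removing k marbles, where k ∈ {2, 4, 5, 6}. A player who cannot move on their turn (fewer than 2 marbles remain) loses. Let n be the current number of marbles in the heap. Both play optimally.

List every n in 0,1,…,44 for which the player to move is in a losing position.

Use the standard recursion: the mover loses at a terminal position; elsewhere, the mover wins exactly when some move hands the opponent an L position.
n=0: no move → L
n=1: no move → L
n=2: can move to 0, which is L ⇒ W
n=3: can move to 1, which is L ⇒ W
n=4: can move to 0, which is L ⇒ W
n=5: can move to 1, which is L ⇒ W
n=6: can move to 1, which is L ⇒ W
n=7: can move to 1, which is L ⇒ W
n=8: moves to 6(W), 4(W), 3(W), 2(W); every one is W ⇒ L
n=9: moves to 7(W), 5(W), 4(W), 3(W); every one is W ⇒ L
n=10: can move to 8, which is L ⇒ W
n=11: can move to 9, which is L ⇒ W
n=12: can move to 8, which is L ⇒ W
n=13: can move to 9, which is L ⇒ W
n=14: can move to 9, which is L ⇒ W
n=15: can move to 9, which is L ⇒ W
n=16: moves to 14(W), 12(W), 11(W), 10(W); every one is W ⇒ L
n=17: moves to 15(W), 13(W), 12(W), 11(W); every one is W ⇒ L
n=18: can move to 16, which is L ⇒ W
n=19: can move to 17, which is L ⇒ W
n=20: can move to 16, which is L ⇒ W
n=21: can move to 17, which is L ⇒ W
n=22: can move to 17, which is L ⇒ W
n=23: can move to 17, which is L ⇒ W
n=24: moves to 22(W), 20(W), 19(W), 18(W); every one is W ⇒ L
n=25: moves to 23(W), 21(W), 20(W), 19(W); every one is W ⇒ L
n=26: can move to 24, which is L ⇒ W
n=27: can move to 25, which is L ⇒ W
n=28: can move to 24, which is L ⇒ W
n=29: can move to 25, which is L ⇒ W
n=30: can move to 25, which is L ⇒ W
n=31: can move to 25, which is L ⇒ W
n=32: moves to 30(W), 28(W), 27(W), 26(W); every one is W ⇒ L
n=33: moves to 31(W), 29(W), 28(W), 27(W); every one is W ⇒ L
n=34: can move to 32, which is L ⇒ W
n=35: can move to 33, which is L ⇒ W
n=36: can move to 32, which is L ⇒ W
n=37: can move to 33, which is L ⇒ W
n=38: can move to 33, which is L ⇒ W
n=39: can move to 33, which is L ⇒ W
n=40: moves to 38(W), 36(W), 35(W), 34(W); every one is W ⇒ L
n=41: moves to 39(W), 37(W), 36(W), 35(W); every one is W ⇒ L
n=42: can move to 40, which is L ⇒ W
n=43: can move to 41, which is L ⇒ W
n=44: can move to 40, which is L ⇒ W
The losing starting values of n are exactly the entries labelled L in this table (12 of them).

0, 1, 8, 9, 16, 17, 24, 25, 32, 33, 40, 41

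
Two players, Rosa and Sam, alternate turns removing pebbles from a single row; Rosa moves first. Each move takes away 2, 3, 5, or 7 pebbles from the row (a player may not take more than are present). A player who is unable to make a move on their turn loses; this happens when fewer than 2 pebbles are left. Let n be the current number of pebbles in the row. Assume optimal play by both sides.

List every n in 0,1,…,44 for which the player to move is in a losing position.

0, 1, 9, 10, 18, 19, 27, 28, 36, 37

Positions with no move are L. A position that does have a move is losing for the player to move precisely when every available move leads to a winning position for the opponent. Fill in the labels:
n=0: no move → L
n=1: no move → L
n=2: W (go to 0, an L position)
n=3: W (go to 1, an L position)
n=4: W (go to 1, an L position)
n=5: W (go to 0, an L position)
n=6: W (go to 1, an L position)
n=7: W (go to 0, an L position)
n=8: W (go to 1, an L position)
n=9: L (options 7(W), 6(W), 4(W), 2(W) are all W)
n=10: L (options 8(W), 7(W), 5(W), 3(W) are all W)
n=11: W (go to 9, an L position)
n=12: W (go to 10, an L position)
n=13: W (go to 10, an L position)
n=14: W (go to 9, an L position)
n=15: W (go to 10, an L position)
n=16: W (go to 9, an L position)
n=17: W (go to 10, an L position)
n=18: L (options 16(W), 15(W), 13(W), 11(W) are all W)
n=19: L (options 17(W), 16(W), 14(W), 12(W) are all W)
n=20: W (go to 18, an L position)
n=21: W (go to 19, an L position)
n=22: W (go to 19, an L position)
n=23: W (go to 18, an L position)
n=24: W (go to 19, an L position)
n=25: W (go to 18, an L position)
n=26: W (go to 19, an L position)
n=27: L (options 25(W), 24(W), 22(W), 20(W) are all W)
n=28: L (options 26(W), 25(W), 23(W), 21(W) are all W)
n=29: W (go to 27, an L position)
n=30: W (go to 28, an L position)
n=31: W (go to 28, an L position)
n=32: W (go to 27, an L position)
n=33: W (go to 28, an L position)
n=34: W (go to 27, an L position)
n=35: W (go to 28, an L position)
n=36: L (options 34(W), 33(W), 31(W), 29(W) are all W)
n=37: L (options 35(W), 34(W), 32(W), 30(W) are all W)
n=38: W (go to 36, an L position)
n=39: W (go to 37, an L position)
n=40: W (go to 37, an L position)
n=41: W (go to 36, an L position)
n=42: W (go to 37, an L position)
n=43: W (go to 36, an L position)
n=44: W (go to 37, an L position)
Reading off the rows marked L gives the requested list; there are 10 such values of n.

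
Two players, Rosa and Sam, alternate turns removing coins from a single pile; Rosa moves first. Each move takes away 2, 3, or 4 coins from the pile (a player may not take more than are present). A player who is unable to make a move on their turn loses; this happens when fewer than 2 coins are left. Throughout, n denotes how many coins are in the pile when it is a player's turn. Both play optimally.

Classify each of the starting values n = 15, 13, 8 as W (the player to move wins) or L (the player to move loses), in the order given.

15: W, 13: L, 8: W

Use the standard recursion: the mover loses at a terminal position; elsewhere, the mover wins exactly when some move hands the opponent an L position.
n=0: no move → L
n=1: no move → L
n=2: reaches L-position 0 → W
n=3: reaches L-position 1 → W
n=4: reaches L-position 1 → W
n=5: reaches L-position 1 → W
n=6: only reaches 4(W), 3(W), 2(W), all W → L
n=7: only reaches 5(W), 4(W), 3(W), all W → L
n=8: reaches L-position 6 → W
n=9: reaches L-position 7 → W
n=10: reaches L-position 7 → W
n=11: reaches L-position 7 → W
n=12: only reaches 10(W), 9(W), 8(W), all W → L
n=13: only reaches 11(W), 10(W), 9(W), all W → L
n=14: reaches L-position 12 → W
n=15: reaches L-position 13 → W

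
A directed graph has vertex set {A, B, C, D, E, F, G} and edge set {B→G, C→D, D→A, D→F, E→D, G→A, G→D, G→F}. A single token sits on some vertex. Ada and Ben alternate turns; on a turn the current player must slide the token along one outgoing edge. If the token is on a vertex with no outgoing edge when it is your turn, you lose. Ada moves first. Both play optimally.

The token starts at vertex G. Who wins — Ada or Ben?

Ada wins.

Use the standard recursion: the mover loses at a terminal position; elsewhere, the mover wins exactly when some move hands the opponent an L position.
Every edge goes from a vertex to one that appears earlier in the order F, A, D, G, B, C, E, so processing vertices in that order labels each vertex after all of its successors.
F: no outgoing edge → L
A: no outgoing edge → L
D: W (go to A, an L position)
G: W (go to A, an L position)
B: L (sole option G(W) is W)
C: L (sole option D(W) is W)
E: L (sole option D(W) is W)
From G Ada can move to A, reaching an L position.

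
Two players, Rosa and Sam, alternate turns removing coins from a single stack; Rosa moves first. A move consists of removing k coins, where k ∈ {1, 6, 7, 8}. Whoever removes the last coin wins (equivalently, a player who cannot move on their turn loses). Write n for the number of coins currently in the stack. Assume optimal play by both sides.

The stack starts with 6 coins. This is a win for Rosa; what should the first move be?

Positions with no move are L. A position that does have a move is losing for the player to move precisely when every available move leads to a winning position for the opponent. Fill in the labels:
n=0: no move → L
n=1: W (go to 0, an L position)
n=2: L (sole option 1(W) is W)
n=3: W (go to 2, an L position)
n=4: L (sole option 3(W) is W)
n=5: W (go to 4, an L position)
n=6: W (go to 0, an L position)
From 6, the L positions reachable in one move are: 0.

Remove 6, leaving 0.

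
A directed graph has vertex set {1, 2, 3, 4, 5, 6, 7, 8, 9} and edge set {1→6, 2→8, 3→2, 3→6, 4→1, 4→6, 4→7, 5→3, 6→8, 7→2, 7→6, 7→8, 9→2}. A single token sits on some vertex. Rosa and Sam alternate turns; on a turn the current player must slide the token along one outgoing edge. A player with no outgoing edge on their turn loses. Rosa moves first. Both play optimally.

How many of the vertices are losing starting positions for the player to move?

Positions with no move are L. A position that does have a move is losing for the player to move precisely when every available move leads to a winning position for the opponent. Fill in the labels:
Every edge goes from a vertex to one that appears earlier in the order 8, 6, 1, 2, 3, 7, 9, 4, 5, so processing vertices in that order labels each vertex after all of its successors.
8: no outgoing edge → L
6: reaches L-position 8 → W
1: only reaches 6(W), which is W → L
2: reaches L-position 8 → W
3: only reaches 2(W), 6(W), all W → L
7: reaches L-position 8 → W
9: only reaches 2(W), which is W → L
4: reaches L-position 1 → W
5: reaches L-position 3 → W
The L vertices are 1, 3, 8, 9; that is 4 in all.

4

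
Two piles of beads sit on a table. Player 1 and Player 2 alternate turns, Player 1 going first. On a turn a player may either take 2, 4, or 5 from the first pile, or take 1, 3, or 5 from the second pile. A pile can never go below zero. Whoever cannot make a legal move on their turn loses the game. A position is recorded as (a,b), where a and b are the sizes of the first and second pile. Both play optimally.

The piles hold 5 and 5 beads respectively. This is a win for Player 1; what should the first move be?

Move to (3,5).

Use the standard recursion: the mover loses at a terminal position; elsewhere, the mover wins exactly when some move hands the opponent an L position.
No move ever increases a pile, so every position that can arise here has a ≤ 5 and b ≤ 5; it is enough to label the cells with 0 ≤ a ≤ 5 and 0 ≤ b ≤ 5.
Every move lowers a or b (never raises either), so fill the grid row by row in increasing a, and left to right within a row: each cell's successors are then already labelled.
      b=0  b=1  b=2  b=3  b=4  b=5
a=0:    L    W    L    W    L    W
a=1:    L    W    L    W    L    W
a=2:    W    L    W    L    W    L
a=3:    W    L    W    L    W    L
a=4:    W    W    W    W    W    W
a=5:    W    W    W    W    W    W
Cells with no legal move (terminal, hence L): (0,0), (1,0).
The remaining L cells, each justified by listing all of its moves:
(0,2): only reaches (0,1)(W), which is W → L
(0,4): only reaches (0,3)(W), (0,1)(W), all W → L
(1,2): only reaches (1,1)(W), which is W → L
(1,4): only reaches (1,3)(W), (1,1)(W), all W → L
(2,1): only reaches (0,1)(W), (2,0)(W), all W → L
(2,3): only reaches (0,3)(W), (2,2)(W), (2,0)(W), all W → L
(2,5): only reaches (0,5)(W), (2,4)(W), (2,2)(W), (2,0)(W), all W → L
(3,1): only reaches (1,1)(W), (3,0)(W), all W → L
(3,3): only reaches (1,3)(W), (3,2)(W), (3,0)(W), all W → L
(3,5): only reaches (1,5)(W), (3,4)(W), (3,2)(W), (3,0)(W), all W → L
Every other cell has at least one move into one of the L cells above, so it is W.
From (5,5), the L positions reachable in one move are: (3,5).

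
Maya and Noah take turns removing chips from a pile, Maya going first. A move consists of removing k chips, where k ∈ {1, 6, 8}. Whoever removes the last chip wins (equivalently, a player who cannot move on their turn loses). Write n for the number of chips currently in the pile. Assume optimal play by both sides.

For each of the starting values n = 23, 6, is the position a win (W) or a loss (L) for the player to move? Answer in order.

Compute win/loss labels from the base case upward. A position with no move is L. Any other position is W if it can reach an L in one move, else L.
n=0: no move → L
n=1: can move to 0, which is L ⇒ W
n=2: the only move is to 1(W), a W ⇒ L
n=3: can move to 2, which is L ⇒ W
n=4: the only move is to 3(W), a W ⇒ L
n=5: can move to 4, which is L ⇒ W
n=6: can move to 0, which is L ⇒ W
n=7: moves to 6(W), 1(W); every one is W ⇒ L
n=8: can move to 7, which is L ⇒ W
n=9: moves to 8(W), 3(W), 1(W); every one is W ⇒ L
n=10: can move to 9, which is L ⇒ W
n=11: moves to 10(W), 5(W), 3(W); every one is W ⇒ L
n=12: can move to 11, which is L ⇒ W
n=13: can move to 7, which is L ⇒ W
n=14: moves to 13(W), 8(W), 6(W); every one is W ⇒ L
n=15: can move to 14, which is L ⇒ W
n=16: moves to 15(W), 10(W), 8(W); every one is W ⇒ L
n=17: can move to 16, which is L ⇒ W
n=18: moves to 17(W), 12(W), 10(W); every one is W ⇒ L
n=19: can move to 18, which is L ⇒ W
n=20: can move to 14, which is L ⇒ W
n=21: moves to 20(W), 15(W), 13(W); every one is W ⇒ L
n=22: can move to 21, which is L ⇒ W
n=23: moves to 22(W), 17(W), 15(W); every one is W ⇒ L

23: L, 6: W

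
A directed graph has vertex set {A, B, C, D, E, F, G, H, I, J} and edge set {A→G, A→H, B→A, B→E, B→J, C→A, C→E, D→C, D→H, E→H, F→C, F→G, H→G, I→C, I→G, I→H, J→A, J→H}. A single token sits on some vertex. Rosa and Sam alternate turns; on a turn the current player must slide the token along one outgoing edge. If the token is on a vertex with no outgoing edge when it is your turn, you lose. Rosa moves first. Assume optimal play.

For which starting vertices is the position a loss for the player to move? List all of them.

D, E, G, J

Use the standard recursion: the mover loses at a terminal position; elsewhere, the mover wins exactly when some move hands the opponent an L position.
Every edge goes from a vertex to one that appears earlier in the order G, H, A, J, E, C, D, F, I, B, so processing vertices in that order labels each vertex after all of its successors.
G: no outgoing edge → L
H: →G(L), so W
A: →G(L), so W
J: →A(W), H(W) — all W, so L
E: →H(W) only, which is W, so L
C: →E(L), so W
D: →C(W), H(W) — all W, so L
F: →G(L), so W
I: →G(L), so W
B: →E(L), so W
Reading off the rows marked L gives the requested list; there are 4 such vertices.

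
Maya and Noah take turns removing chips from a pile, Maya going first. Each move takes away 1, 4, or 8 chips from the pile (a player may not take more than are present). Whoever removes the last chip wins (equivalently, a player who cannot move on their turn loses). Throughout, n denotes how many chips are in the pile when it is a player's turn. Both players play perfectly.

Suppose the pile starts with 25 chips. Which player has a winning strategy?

Maya wins.

Build the W/L table. Terminal = L. A non-terminal position is W if it has a move to some L; otherwise it is L.
n=0: no move → L
n=1: reaches L-position 0 → W
n=2: only reaches 1(W), which is W → L
n=3: reaches L-position 2 → W
n=4: reaches L-position 0 → W
n=5: only reaches 4(W), 1(W), all W → L
n=6: reaches L-position 5 → W
n=7: only reaches 6(W), 3(W), all W → L
n=8: reaches L-position 7 → W
n=9: reaches L-position 5 → W
n=10: reaches L-position 2 → W
n=11: reaches L-position 7 → W
n=12: only reaches 11(W), 8(W), 4(W), all W → L
n=13: reaches L-position 12 → W
n=14: only reaches 13(W), 10(W), 6(W), all W → L
n=15: reaches L-position 14 → W
n=16: reaches L-position 12 → W
n=17: only reaches 16(W), 13(W), 9(W), all W → L
n=18: reaches L-position 17 → W
n=19: only reaches 18(W), 15(W), 11(W), all W → L
n=20: reaches L-position 19 → W
n=21: reaches L-position 17 → W
n=22: reaches L-position 14 → W
n=23: reaches L-position 19 → W
n=24: only reaches 23(W), 20(W), 16(W), all W → L
n=25: reaches L-position 24 → W
The starting position 25 is W: Maya should remove 1, leaving 24, handing over an L position.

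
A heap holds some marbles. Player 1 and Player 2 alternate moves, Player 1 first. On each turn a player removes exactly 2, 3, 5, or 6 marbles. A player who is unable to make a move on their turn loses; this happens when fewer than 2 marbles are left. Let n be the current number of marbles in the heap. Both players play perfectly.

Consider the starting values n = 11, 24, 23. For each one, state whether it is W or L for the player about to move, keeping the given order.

Work bottom-up. With no move the player to move loses. Otherwise the position is W if at least one move leads to an L position for the opponent, and L if every move leads to a W.
n=0: no move → L
n=1: no move → L
n=2: →0(L), so W
n=3: →1(L), so W
n=4: →1(L), so W
n=5: →0(L), so W
n=6: →1(L), so W
n=7: →1(L), so W
n=8: →6(W), 5(W), 3(W), 2(W) — all W, so L
n=9: →7(W), 6(W), 4(W), 3(W) — all W, so L
n=10: →8(L), so W
n=11: →9(L), so W
n=12: →9(L), so W
n=13: →8(L), so W
n=14: →9(L), so W
n=15: →9(L), so W
n=16: →14(W), 13(W), 11(W), 10(W) — all W, so L
n=17: →15(W), 14(W), 12(W), 11(W) — all W, so L
n=18: →16(L), so W
n=19: →17(L), so W
n=20: →17(L), so W
n=21: →16(L), so W
n=22: →17(L), so W
n=23: →17(L), so W
n=24: →22(W), 21(W), 19(W), 18(W) — all W, so L

11: W, 24: L, 23: W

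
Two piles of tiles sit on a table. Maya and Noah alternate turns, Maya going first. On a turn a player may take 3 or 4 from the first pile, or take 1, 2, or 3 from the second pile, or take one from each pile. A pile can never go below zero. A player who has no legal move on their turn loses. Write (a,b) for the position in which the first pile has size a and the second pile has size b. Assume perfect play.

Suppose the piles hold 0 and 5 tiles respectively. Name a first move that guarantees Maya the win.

Move to (0,4).

Classify positions by backward induction: terminal positions (no move available) are L. From any other position, the mover wins iff some move reaches an L.
No move ever increases a pile, so every position that can arise here has a ≤ 0 and b ≤ 5; it is enough to label the cells with 0 ≤ a ≤ 0 and 0 ≤ b ≤ 5.
Every move lowers a or b (never raises either), so fill the grid row by row in increasing a, and left to right within a row: each cell's successors are then already labelled.
      b=0  b=1  b=2  b=3  b=4  b=5
a=0:    L    W    W    W    L    W
Cells with no legal move (terminal, hence L): (0,0).
The remaining L cells, each justified by listing all of its moves:
(0,4): moves to (0,3)(W), (0,2)(W), (0,1)(W); every one is W ⇒ L
Every other cell has at least one move into one of the L cells above, so it is W.
From (0,5), the L positions reachable in one move are: (0,4).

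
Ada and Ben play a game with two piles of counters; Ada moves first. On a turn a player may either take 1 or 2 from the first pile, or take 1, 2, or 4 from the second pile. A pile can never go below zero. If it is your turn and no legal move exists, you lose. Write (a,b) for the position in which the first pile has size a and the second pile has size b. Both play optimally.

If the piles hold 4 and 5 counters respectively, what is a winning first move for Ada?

Classify positions by backward induction: terminal positions (no move available) are L. From any other position, the mover wins iff some move reaches an L.
No move ever increases a pile, so every position that can arise here has a ≤ 4 and b ≤ 5; it is enough to label the cells with 0 ≤ a ≤ 4 and 0 ≤ b ≤ 5.
Every move lowers a or b (never raises either), so fill the grid row by row in increasing a, and left to right within a row: each cell's successors are then already labelled.
      b=0  b=1  b=2  b=3  b=4  b=5
a=0:    L    W    W    L    W    W
a=1:    W    L    W    W    L    W
a=2:    W    W    L    W    W    L
a=3:    L    W    W    L    W    W
a=4:    W    L    W    W    L    W
Cells with no legal move (terminal, hence L): (0,0).
The remaining L cells, each justified by listing all of its moves:
(0,3): only reaches (0,2)(W), (0,1)(W), all W → L
(1,1): only reaches (0,1)(W), (1,0)(W), all W → L
(1,4): only reaches (0,4)(W), (1,3)(W), (1,2)(W), (1,0)(W), all W → L
(2,2): only reaches (1,2)(W), (0,2)(W), (2,1)(W), (2,0)(W), all W → L
(2,5): only reaches (1,5)(W), (0,5)(W), (2,4)(W), (2,3)(W), (2,1)(W), all W → L
(3,0): only reaches (2,0)(W), (1,0)(W), all W → L
(3,3): only reaches (2,3)(W), (1,3)(W), (3,2)(W), (3,1)(W), all W → L
(4,1): only reaches (3,1)(W), (2,1)(W), (4,0)(W), all W → L
(4,4): only reaches (3,4)(W), (2,4)(W), (4,3)(W), (4,2)(W), (4,0)(W), all W → L
Every other cell has at least one move into one of the L cells above, so it is W.
From (4,5), the L positions reachable in one move are: (2,5), (4,4), (4,1). Any move reaching one of these is winning.

Move to (2,5).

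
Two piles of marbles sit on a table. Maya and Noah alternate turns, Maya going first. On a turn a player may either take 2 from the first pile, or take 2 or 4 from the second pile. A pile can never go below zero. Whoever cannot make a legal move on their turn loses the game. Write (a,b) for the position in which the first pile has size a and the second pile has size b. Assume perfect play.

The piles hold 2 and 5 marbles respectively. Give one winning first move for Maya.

Move to (2,3).

Classify positions by backward induction: terminal positions (no move available) are L. From any other position, the mover wins iff some move reaches an L.
No move ever increases a pile, so every position that can arise here has a ≤ 2 and b ≤ 5; it is enough to label the cells with 0 ≤ a ≤ 2 and 0 ≤ b ≤ 5.
Every move lowers a or b (never raises either), so fill the grid row by row in increasing a, and left to right within a row: each cell's successors are then already labelled.
      b=0  b=1  b=2  b=3  b=4  b=5
a=0:    L    L    W    W    W    W
a=1:    L    L    W    W    W    W
a=2:    W    W    L    L    W    W
Cells with no legal move (terminal, hence L): (0,0), (0,1), (1,0), (1,1).
The remaining L cells, each justified by listing all of its moves:
(2,2): only reaches (0,2)(W), (2,0)(W), all W → L
(2,3): only reaches (0,3)(W), (2,1)(W), all W → L
Every other cell has at least one move into one of the L cells above, so it is W.
From (2,5), the L positions reachable in one move are: (2,3).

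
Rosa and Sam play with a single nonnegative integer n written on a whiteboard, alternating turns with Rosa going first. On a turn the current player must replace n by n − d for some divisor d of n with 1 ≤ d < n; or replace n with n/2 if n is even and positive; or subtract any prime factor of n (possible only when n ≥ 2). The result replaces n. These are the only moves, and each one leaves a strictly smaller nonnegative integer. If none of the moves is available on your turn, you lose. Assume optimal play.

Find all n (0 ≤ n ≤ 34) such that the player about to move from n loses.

0, 1, 4, 9, 14, 20, 26, 32

Classify positions by backward induction: terminal positions (no move available) are L. From any other position, the mover wins iff some move reaches an L.
n=0: no move → L
n=1: no move → L
n=2: can move to 0, which is L ⇒ W
n=3: can move to 0, which is L ⇒ W
n=4: moves to 2(W), 3(W); every one is W ⇒ L
n=5: can move to 0, which is L ⇒ W
n=6: can move to 4, which is L ⇒ W
n=7: can move to 0, which is L ⇒ W
n=8: can move to 4, which is L ⇒ W
n=9: moves to 6(W), 8(W); every one is W ⇒ L
n=10: can move to 9, which is L ⇒ W
n=11: can move to 0, which is L ⇒ W
n=12: can move to 9, which is L ⇒ W
n=13: can move to 0, which is L ⇒ W
n=14: moves to 7(W), 12(W), 13(W); every one is W ⇒ L
n=15: can move to 14, which is L ⇒ W
n=16: can move to 14, which is L ⇒ W
n=17: can move to 0, which is L ⇒ W
n=18: can move to 9, which is L ⇒ W
n=19: can move to 0, which is L ⇒ W
n=20: moves to 10(W), 15(W), 16(W), 18(W), 19(W); every one is W ⇒ L
n=21: can move to 14, which is L ⇒ W
n=22: can move to 20, which is L ⇒ W
n=23: can move to 0, which is L ⇒ W
n=24: can move to 20, which is L ⇒ W
n=25: can move to 20, which is L ⇒ W
n=26: moves to 13(W), 24(W), 25(W); every one is W ⇒ L
n=27: can move to 26, which is L ⇒ W
n=28: can move to 14, which is L ⇒ W
n=29: can move to 0, which is L ⇒ W
n=30: can move to 20, which is L ⇒ W
n=31: can move to 0, which is L ⇒ W
n=32: moves to 16(W), 24(W), 28(W), 30(W), 31(W); every one is W ⇒ L
n=33: can move to 32, which is L ⇒ W
n=34: can move to 32, which is L ⇒ W
The losing starting values of n are exactly the entries labelled L in this table (8 of them).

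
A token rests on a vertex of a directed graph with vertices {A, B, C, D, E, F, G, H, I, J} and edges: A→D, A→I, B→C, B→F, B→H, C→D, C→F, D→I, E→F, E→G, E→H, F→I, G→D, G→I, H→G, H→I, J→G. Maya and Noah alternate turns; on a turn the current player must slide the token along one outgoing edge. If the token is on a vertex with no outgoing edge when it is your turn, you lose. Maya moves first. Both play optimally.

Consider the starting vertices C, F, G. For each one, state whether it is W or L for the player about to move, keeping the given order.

C: L, F: W, G: W

Positions with no move are L. A position that does have a move is losing for the player to move precisely when every available move leads to a winning position for the opponent. Fill in the labels:
Every edge goes from a vertex to one that appears earlier in the order I, D, A, F, G, C, H, J, E, B, so processing vertices in that order labels each vertex after all of its successors.
I: no outgoing edge → L
D: reaches L-position I → W
A: reaches L-position I → W
F: reaches L-position I → W
G: reaches L-position I → W
C: only reaches F(W), D(W), all W → L
H: reaches L-position I → W
J: only reaches G(W), which is W → L
E: only reaches H(W), G(W), F(W), all W → L
B: reaches L-position C → W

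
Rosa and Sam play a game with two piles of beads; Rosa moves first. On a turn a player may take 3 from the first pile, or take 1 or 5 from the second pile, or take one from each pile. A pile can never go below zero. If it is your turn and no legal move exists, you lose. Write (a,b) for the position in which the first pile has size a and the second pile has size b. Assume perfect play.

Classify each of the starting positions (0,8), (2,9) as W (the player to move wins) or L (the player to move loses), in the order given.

Label each position W (a win for the player to move) or L (a loss). A position with no legal move is L; any other position is W exactly when some move reaches an L, and L when every move reaches a W.
No move ever increases a pile, so every position that can arise here has a ≤ 2 and b ≤ 9; it is enough to label the cells with 0 ≤ a ≤ 2 and 0 ≤ b ≤ 9.
Every move lowers a or b (never raises either), so fill the grid row by row in increasing a, and left to right within a row: each cell's successors are then already labelled.
      b=0  b=1  b=2  b=3  b=4  b=5  b=6  b=7  b=8  b=9
a=0:    L    W    L    W    L    W    L    W    L    W
a=1:    L    W    L    W    L    W    L    W    L    W
a=2:    L    W    L    W    L    W    L    W    L    W
Cells with no legal move (terminal, hence L): (0,0), (1,0), (2,0).
The remaining L cells, each justified by listing all of its moves:
(0,2): the only move is to (0,1)(W), a W ⇒ L
(0,4): the only move is to (0,3)(W), a W ⇒ L
(0,6): moves to (0,5)(W), (0,1)(W); every one is W ⇒ L
(0,8): moves to (0,7)(W), (0,3)(W); every one is W ⇒ L
(1,2): moves to (1,1)(W), (0,1)(W); every one is W ⇒ L
(1,4): moves to (1,3)(W), (0,3)(W); every one is W ⇒ L
(1,6): moves to (1,5)(W), (1,1)(W), (0,5)(W); every one is W ⇒ L
(1,8): moves to (1,7)(W), (1,3)(W), (0,7)(W); every one is W ⇒ L
(2,2): moves to (2,1)(W), (1,1)(W); every one is W ⇒ L
(2,4): moves to (2,3)(W), (1,3)(W); every one is W ⇒ L
(2,6): moves to (2,5)(W), (2,1)(W), (1,5)(W); every one is W ⇒ L
(2,8): moves to (2,7)(W), (2,3)(W), (1,7)(W); every one is W ⇒ L
Every other cell has at least one move into one of the L cells above, so it is W.
(0,8): one of the L cells justified above, so L
(2,9): the move to (2,8) reaches an L cell, so W

(0,8): L, (2,9): W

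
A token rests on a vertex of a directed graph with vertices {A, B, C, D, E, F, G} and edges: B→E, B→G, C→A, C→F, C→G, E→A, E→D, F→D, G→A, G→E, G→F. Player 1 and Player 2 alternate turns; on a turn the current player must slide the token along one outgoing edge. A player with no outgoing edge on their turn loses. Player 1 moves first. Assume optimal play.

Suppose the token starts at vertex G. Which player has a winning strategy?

Player 1 wins.

Classify positions by backward induction: terminal positions (no move available) are L. From any other position, the mover wins iff some move reaches an L.
Every edge goes from a vertex to one that appears earlier in the order D, A, E, F, G, B, C, so processing vertices in that order labels each vertex after all of its successors.
D: no outgoing edge → L
A: no outgoing edge → L
E: W (go to A, an L position)
F: W (go to D, an L position)
G: W (go to A, an L position)
B: L (options G(W), E(W) are all W)
C: W (go to A, an L position)
The starting position G is W: Player 1 should move to A, handing over an L position.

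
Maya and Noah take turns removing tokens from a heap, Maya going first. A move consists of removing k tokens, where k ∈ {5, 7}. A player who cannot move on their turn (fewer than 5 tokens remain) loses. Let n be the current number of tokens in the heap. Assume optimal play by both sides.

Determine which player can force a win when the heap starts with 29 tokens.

Classify positions by backward induction: terminal positions (no move available) are L. From any other position, the mover wins iff some move reaches an L.
n=0: no move → L
n=1: no move → L
n=2: no move → L
n=3: no move → L
n=4: no move → L
n=5: W (go to 0, an L position)
n=6: W (go to 1, an L position)
n=7: W (go to 2, an L position)
n=8: W (go to 3, an L position)
n=9: W (go to 4, an L position)
n=10: W (go to 3, an L position)
n=11: W (go to 4, an L position)
n=12: L (options 7(W), 5(W) are all W)
n=13: L (options 8(W), 6(W) are all W)
n=14: L (options 9(W), 7(W) are all W)
n=15: L (options 10(W), 8(W) are all W)
n=16: L (options 11(W), 9(W) are all W)
n=17: W (go to 12, an L position)
n=18: W (go to 13, an L position)
n=19: W (go to 14, an L position)
n=20: W (go to 15, an L position)
n=21: W (go to 16, an L position)
n=22: W (go to 15, an L position)
n=23: W (go to 16, an L position)
n=24: L (options 19(W), 17(W) are all W)
n=25: L (options 20(W), 18(W) are all W)
n=26: L (options 21(W), 19(W) are all W)
n=27: L (options 22(W), 20(W) are all W)
n=28: L (options 23(W), 21(W) are all W)
n=29: W (go to 24, an L position)
The starting position 29 is W: Maya should remove 5, leaving 24, handing over an L position.

Maya wins.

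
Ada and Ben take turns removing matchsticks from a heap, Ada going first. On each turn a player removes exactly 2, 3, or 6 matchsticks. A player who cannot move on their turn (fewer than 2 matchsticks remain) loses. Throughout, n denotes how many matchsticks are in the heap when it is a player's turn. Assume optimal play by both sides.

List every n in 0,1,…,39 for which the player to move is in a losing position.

Work bottom-up. With no move the player to move loses. Otherwise the position is W if at least one move leads to an L position for the opponent, and L if every move leads to a W.
n=0: no move → L
n=1: no move → L
n=2: →0(L), so W
n=3: →1(L), so W
n=4: →1(L), so W
n=5: →3(W), 2(W) — all W, so L
n=6: →0(L), so W
n=7: →5(L), so W
n=8: →5(L), so W
n=9: →7(W), 6(W), 3(W) — all W, so L
n=10: →8(W), 7(W), 4(W) — all W, so L
n=11: →9(L), so W
n=12: →10(L), so W
n=13: →10(L), so W
n=14: →12(W), 11(W), 8(W) — all W, so L
n=15: →9(L), so W
n=16: →14(L), so W
n=17: →14(L), so W
n=18: →16(W), 15(W), 12(W) — all W, so L
n=19: →17(W), 16(W), 13(W) — all W, so L
n=20: →18(L), so W
n=21: →19(L), so W
n=22: →19(L), so W
n=23: →21(W), 20(W), 17(W) — all W, so L
n=24: →18(L), so W
n=25: →23(L), so W
n=26: →23(L), so W
n=27: →25(W), 24(W), 21(W) — all W, so L
n=28: →26(W), 25(W), 22(W) — all W, so L
n=29: →27(L), so W
n=30: →28(L), so W
n=31: →28(L), so W
n=32: →30(W), 29(W), 26(W) — all W, so L
n=33: →27(L), so W
n=34: →32(L), so W
n=35: →32(L), so W
n=36: →34(W), 33(W), 30(W) — all W, so L
n=37: →35(W), 34(W), 31(W) — all W, so L
n=38: →36(L), so W
n=39: →37(L), so W
Reading off the rows marked L gives the requested list; there are 14 such values of n.

0, 1, 5, 9, 10, 14, 18, 19, 23, 27, 28, 32, 36, 37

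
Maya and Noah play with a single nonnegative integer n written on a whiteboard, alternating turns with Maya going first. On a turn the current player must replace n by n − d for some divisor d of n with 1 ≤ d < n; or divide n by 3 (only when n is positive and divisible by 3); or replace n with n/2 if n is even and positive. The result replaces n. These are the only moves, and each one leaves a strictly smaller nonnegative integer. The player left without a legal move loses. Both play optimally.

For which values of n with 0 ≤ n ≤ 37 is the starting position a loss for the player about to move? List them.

0, 1, 4, 7, 9, 11, 13, 15, 17, 19, 23, 25, 28, 31, 36

Positions with no move are L. A position that does have a move is losing for the player to move precisely when every available move leads to a winning position for the opponent. Fill in the labels:
n=0: no move → L
n=1: no move → L
n=2: reaches L-position 1 → W
n=3: reaches L-position 1 → W
n=4: only reaches 2(W), 3(W), all W → L
n=5: reaches L-position 4 → W
n=6: reaches L-position 4 → W
n=7: only reaches 6(W), which is W → L
n=8: reaches L-position 4 → W
n=9: only reaches 3(W), 6(W), 8(W), all W → L
n=10: reaches L-position 9 → W
n=11: only reaches 10(W), which is W → L
n=12: reaches L-position 4 → W
n=13: only reaches 12(W), which is W → L
n=14: reaches L-position 7 → W
n=15: only reaches 5(W), 10(W), 12(W), 14(W), all W → L
n=16: reaches L-position 15 → W
n=17: only reaches 16(W), which is W → L
n=18: reaches L-position 9 → W
n=19: only reaches 18(W), which is W → L
n=20: reaches L-position 15 → W
n=21: reaches L-position 7 → W
n=22: reaches L-position 11 → W
n=23: only reaches 22(W), which is W → L
n=24: reaches L-position 23 → W
n=25: only reaches 20(W), 24(W), all W → L
n=26: reaches L-position 13 → W
n=27: reaches L-position 9 → W
n=28: only reaches 14(W), 21(W), 24(W), 26(W), 27(W), all W → L
n=29: reaches L-position 28 → W
n=30: reaches L-position 15 → W
n=31: only reaches 30(W), which is W → L
n=32: reaches L-position 28 → W
n=33: reaches L-position 11 → W
n=34: reaches L-position 17 → W
n=35: reaches L-position 28 → W
n=36: only reaches 12(W), 18(W), 24(W), 27(W), 30(W), 32(W), 33(W), 34(W), 35(W), all W → L
n=37: reaches L-position 36 → W
Reading off the rows marked L gives the requested list; there are 15 such values of n.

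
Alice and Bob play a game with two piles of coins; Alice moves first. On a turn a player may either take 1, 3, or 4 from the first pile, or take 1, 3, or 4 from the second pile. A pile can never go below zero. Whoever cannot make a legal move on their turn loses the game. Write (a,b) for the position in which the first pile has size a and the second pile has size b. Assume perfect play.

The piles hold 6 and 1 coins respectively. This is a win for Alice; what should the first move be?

Classify positions by backward induction: terminal positions (no move available) are L. From any other position, the mover wins iff some move reaches an L.
No move ever increases a pile, so every position that can arise here has a ≤ 6 and b ≤ 1; it is enough to label the cells with 0 ≤ a ≤ 6 and 0 ≤ b ≤ 1.
Every move lowers a or b (never raises either), so fill the grid row by row in increasing a, and left to right within a row: each cell's successors are then already labelled.
      b=0  b=1
a=0:    L    W
a=1:    W    L
a=2:    L    W
a=3:    W    L
a=4:    W    W
a=5:    W    W
a=6:    W    W
Cells with no legal move (terminal, hence L): (0,0).
The remaining L cells, each justified by listing all of its moves:
(1,1): →(0,1)(W), (1,0)(W) — all W, so L
(2,0): →(1,0)(W) only, which is W, so L
(3,1): →(2,1)(W), (0,1)(W), (3,0)(W) — all W, so L
Every other cell has at least one move into one of the L cells above, so it is W.
From (6,1), the L positions reachable in one move are: (3,1).

Move to (3,1).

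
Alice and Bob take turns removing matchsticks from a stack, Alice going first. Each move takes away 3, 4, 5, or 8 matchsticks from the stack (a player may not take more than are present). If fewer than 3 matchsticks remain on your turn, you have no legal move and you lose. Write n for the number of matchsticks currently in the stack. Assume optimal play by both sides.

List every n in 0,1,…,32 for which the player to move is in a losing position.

0, 1, 2, 11, 12, 13, 22, 23, 24

Positions with no move are L. A position that does have a move is losing for the player to move precisely when every available move leads to a winning position for the opponent. Fill in the labels:
n=0: no move → L
n=1: no move → L
n=2: no move → L
n=3: W (go to 0, an L position)
n=4: W (go to 1, an L position)
n=5: W (go to 2, an L position)
n=6: W (go to 2, an L position)
n=7: W (go to 2, an L position)
n=8: W (go to 0, an L position)
n=9: W (go to 1, an L position)
n=10: W (go to 2, an L position)
n=11: L (options 8(W), 7(W), 6(W), 3(W) are all W)
n=12: L (options 9(W), 8(W), 7(W), 4(W) are all W)
n=13: L (options 10(W), 9(W), 8(W), 5(W) are all W)
n=14: W (go to 11, an L position)
n=15: W (go to 12, an L position)
n=16: W (go to 13, an L position)
n=17: W (go to 13, an L position)
n=18: W (go to 13, an L position)
n=19: W (go to 11, an L position)
n=20: W (go to 12, an L position)
n=21: W (go to 13, an L position)
n=22: L (options 19(W), 18(W), 17(W), 14(W) are all W)
n=23: L (options 20(W), 19(W), 18(W), 15(W) are all W)
n=24: L (options 21(W), 20(W), 19(W), 16(W) are all W)
n=25: W (go to 22, an L position)
n=26: W (go to 23, an L position)
n=27: W (go to 24, an L position)
n=28: W (go to 24, an L position)
n=29: W (go to 24, an L position)
n=30: W (go to 22, an L position)
n=31: W (go to 23, an L position)
n=32: W (go to 24, an L position)
The losing starting values of n are exactly the entries labelled L in this table (9 of them).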